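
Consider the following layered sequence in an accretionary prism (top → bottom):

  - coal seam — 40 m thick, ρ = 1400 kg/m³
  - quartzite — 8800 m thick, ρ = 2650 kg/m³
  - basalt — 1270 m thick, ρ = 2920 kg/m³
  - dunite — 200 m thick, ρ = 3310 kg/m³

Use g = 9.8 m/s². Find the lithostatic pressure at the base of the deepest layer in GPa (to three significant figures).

coal seam: 1400 kg/m³ × 9.8 m/s² × 40 m = 5.488×10^5 Pa = 5.488×10^-4 GPa
quartzite: 2650 kg/m³ × 9.8 m/s² × 8800 m = 2.285×10^8 Pa = 0.2285 GPa
basalt: 2920 kg/m³ × 9.8 m/s² × 1270 m = 3.634×10^7 Pa = 0.03634 GPa
dunite: 3310 kg/m³ × 9.8 m/s² × 200 m = 6.488×10^6 Pa = 6.488×10^-3 GPa
Total = 5.488×10^-4 + 0.2285 + 0.03634 + 6.488×10^-3 = 0.27191 GPa

0.272 GPa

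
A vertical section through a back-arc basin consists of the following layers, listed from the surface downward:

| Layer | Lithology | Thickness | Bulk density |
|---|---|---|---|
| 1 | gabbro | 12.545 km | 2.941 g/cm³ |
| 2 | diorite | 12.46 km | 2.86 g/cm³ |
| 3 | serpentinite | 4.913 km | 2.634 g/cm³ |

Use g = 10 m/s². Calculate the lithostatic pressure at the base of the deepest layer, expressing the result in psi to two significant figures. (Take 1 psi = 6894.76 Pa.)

120000 psi

gabbro: 2941 kg/m³ × 10 m/s² × 12545 m = 3.689×10^8 Pa = 53511 psi
diorite: 2860 kg/m³ × 10 m/s² × 12460 m = 3.564×10^8 Pa = 51685 psi
serpentinite: 2634 kg/m³ × 10 m/s² × 4913 m = 1.294×10^8 Pa = 18769 psi
Total = 53511 + 51685 + 18769 = 1.2397×10^5 psi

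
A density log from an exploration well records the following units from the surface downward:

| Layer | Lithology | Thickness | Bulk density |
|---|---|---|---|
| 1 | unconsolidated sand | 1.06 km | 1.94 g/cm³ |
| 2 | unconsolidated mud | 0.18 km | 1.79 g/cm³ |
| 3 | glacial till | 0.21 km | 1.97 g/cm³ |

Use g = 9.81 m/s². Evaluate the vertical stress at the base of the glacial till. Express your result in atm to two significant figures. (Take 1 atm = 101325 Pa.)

270 atm

unconsolidated sand: 1940 kg/m³ × 9.81 m/s² × 1060 m = 2.017×10^7 Pa = 199.1 atm
unconsolidated mud: 1790 kg/m³ × 9.81 m/s² × 180 m = 3.161×10^6 Pa = 31.19 atm
glacial till: 1970 kg/m³ × 9.81 m/s² × 210 m = 4.058×10^6 Pa = 40.05 atm
Total = 199.1 + 31.19 + 40.05 = 270.34 atm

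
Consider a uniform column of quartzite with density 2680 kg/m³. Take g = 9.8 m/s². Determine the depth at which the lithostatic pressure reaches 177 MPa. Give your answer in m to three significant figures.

6740 m

h = P/(ρg) = 177 MPa / (2680 kg/m³ × 9.8 m/s²) = 1.770×10^8 Pa / 26264 Pa/m = 6739.3 m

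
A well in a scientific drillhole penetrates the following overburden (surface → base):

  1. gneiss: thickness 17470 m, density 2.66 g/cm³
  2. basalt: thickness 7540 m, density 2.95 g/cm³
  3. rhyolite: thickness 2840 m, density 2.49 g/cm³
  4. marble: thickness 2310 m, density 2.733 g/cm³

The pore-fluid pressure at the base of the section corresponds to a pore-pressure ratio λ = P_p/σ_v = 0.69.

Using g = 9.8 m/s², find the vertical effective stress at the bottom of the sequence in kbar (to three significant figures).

2.49 kbar

Overburden (lithostatic) stress σ_v:
gneiss: 2660 kg/m³ × 9.8 m/s² × 17470 m = 4.554×10^8 Pa = 455.4 MPa
basalt: 2950 kg/m³ × 9.8 m/s² × 7540 m = 2.180×10^8 Pa = 218.0 MPa
rhyolite: 2490 kg/m³ × 9.8 m/s² × 2840 m = 6.930×10^7 Pa = 69.30 MPa
marble: 2733 kg/m³ × 9.8 m/s² × 2310 m = 6.187×10^7 Pa = 61.87 MPa
Total = 455.4 + 218.0 + 69.30 + 61.87 = 804.56 MPa
Pore pressure P_p = λ·σ_v = 0.69 × 804.6 MPa = 555.1 MPa
Effective stress σ' = σ_v − P_p = 804.6 − 555.1 = 249.41 MPa = 2.4941 kbar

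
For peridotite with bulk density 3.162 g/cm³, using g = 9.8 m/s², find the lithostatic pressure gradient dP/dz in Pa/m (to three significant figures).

31000 Pa/m

dP/dz = ρg = 3162 kg/m³ × 9.8 m/s² = 30988 Pa/m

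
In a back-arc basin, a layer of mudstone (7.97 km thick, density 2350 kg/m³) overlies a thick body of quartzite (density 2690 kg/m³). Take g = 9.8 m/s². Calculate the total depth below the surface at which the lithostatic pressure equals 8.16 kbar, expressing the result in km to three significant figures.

32.0 km

Pressure at base of upper layers: 2350×9.8×7970 = 1.835×10^8 Pa = 1.835 kbar
Remaining pressure to be supplied by quartzite: 8.160×10^8 − 1.835×10^8 = 6.325×10^8 Pa
Additional depth in quartzite = 6.325×10^8 Pa / (2690 kg/m³ × 9.8 m/s²) = 23991 m
Total depth = 7970 m + 23991 m = 31961 m
= 31.961 km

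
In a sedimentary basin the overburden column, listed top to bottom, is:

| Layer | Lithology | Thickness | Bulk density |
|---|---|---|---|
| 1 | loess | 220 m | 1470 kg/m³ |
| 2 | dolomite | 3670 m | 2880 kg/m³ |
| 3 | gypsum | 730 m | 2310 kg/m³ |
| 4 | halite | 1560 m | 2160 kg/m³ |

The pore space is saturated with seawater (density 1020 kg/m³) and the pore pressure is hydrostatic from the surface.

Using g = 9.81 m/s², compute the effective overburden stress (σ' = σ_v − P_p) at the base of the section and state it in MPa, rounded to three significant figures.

94.6 MPa

Overburden (lithostatic) stress σ_v:
loess: 1470 kg/m³ × 9.81 m/s² × 220 m = 3.173×10^6 Pa = 3.173 MPa
dolomite: 2880 kg/m³ × 9.81 m/s² × 3670 m = 1.037×10^8 Pa = 103.7 MPa
gypsum: 2310 kg/m³ × 9.81 m/s² × 730 m = 1.654×10^7 Pa = 16.54 MPa
halite: 2160 kg/m³ × 9.81 m/s² × 1560 m = 3.306×10^7 Pa = 33.06 MPa
Total = 3.173 + 103.7 + 16.54 + 33.06 = 156.46 MPa
Pore pressure P_p = 1020 kg/m³ × 9.81 m/s² × 6180 m = 6.184×10^7 Pa = 61.84 MPa
Effective stress σ' = σ_v − P_p = 156.5 − 61.84 = 94.620 MPa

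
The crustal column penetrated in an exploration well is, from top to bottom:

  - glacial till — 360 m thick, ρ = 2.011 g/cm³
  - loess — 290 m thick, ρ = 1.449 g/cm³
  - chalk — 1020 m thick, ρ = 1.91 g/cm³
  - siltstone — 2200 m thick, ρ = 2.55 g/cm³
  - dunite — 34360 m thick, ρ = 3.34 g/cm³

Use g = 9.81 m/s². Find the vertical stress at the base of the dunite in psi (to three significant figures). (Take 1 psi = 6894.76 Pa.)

176000 psi

glacial till: 2011 kg/m³ × 9.81 m/s² × 360 m = 7.102×10^6 Pa = 1030 psi
loess: 1449 kg/m³ × 9.81 m/s² × 290 m = 4.122×10^6 Pa = 597.9 psi
chalk: 1910 kg/m³ × 9.81 m/s² × 1020 m = 1.911×10^7 Pa = 2772 psi
siltstone: 2550 kg/m³ × 9.81 m/s² × 2200 m = 5.503×10^7 Pa = 7982 psi
dunite: 3340 kg/m³ × 9.81 m/s² × 34360 m = 1.126×10^9 Pa = 1.633×10^5 psi
Total = 1030 + 597.9 + 2772 + 7982 + 1.633×10^5 = 1.7567×10^5 psi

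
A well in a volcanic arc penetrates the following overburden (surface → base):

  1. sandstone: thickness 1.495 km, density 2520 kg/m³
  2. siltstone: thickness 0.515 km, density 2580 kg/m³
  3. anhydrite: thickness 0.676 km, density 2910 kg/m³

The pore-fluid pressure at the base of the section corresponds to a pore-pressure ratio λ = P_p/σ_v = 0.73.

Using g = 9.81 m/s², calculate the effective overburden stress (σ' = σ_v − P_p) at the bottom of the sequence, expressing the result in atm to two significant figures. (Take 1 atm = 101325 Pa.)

180 atm

Overburden (lithostatic) stress σ_v:
sandstone: 2520 kg/m³ × 9.81 m/s² × 1495 m = 3.696×10^7 Pa = 36.96 MPa
siltstone: 2580 kg/m³ × 9.81 m/s² × 515 m = 1.303×10^7 Pa = 13.03 MPa
anhydrite: 2910 kg/m³ × 9.81 m/s² × 676 m = 1.930×10^7 Pa = 19.30 MPa
Total = 36.96 + 13.03 + 19.30 = 69.291 MPa
Pore pressure P_p = λ·σ_v = 0.73 × 69.29 MPa = 50.58 MPa
Effective stress σ' = σ_v − P_p = 69.29 − 50.58 = 18.708 MPa = 184.64 atm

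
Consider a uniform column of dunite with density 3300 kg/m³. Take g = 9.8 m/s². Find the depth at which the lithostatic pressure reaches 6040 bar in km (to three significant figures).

18.7 km

h = P/(ρg) = 6040 bar / (3300 kg/m³ × 9.8 m/s²) = 6.040×10^8 Pa / 32340 Pa/m = 18677 m
= 18.677 km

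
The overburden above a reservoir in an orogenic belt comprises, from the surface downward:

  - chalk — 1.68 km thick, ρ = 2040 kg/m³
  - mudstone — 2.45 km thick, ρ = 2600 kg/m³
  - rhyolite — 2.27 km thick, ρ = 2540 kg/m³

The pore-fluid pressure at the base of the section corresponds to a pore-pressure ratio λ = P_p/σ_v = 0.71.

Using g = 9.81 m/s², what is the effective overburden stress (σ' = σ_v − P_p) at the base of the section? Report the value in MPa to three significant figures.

Overburden (lithostatic) stress σ_v:
chalk: 2040 kg/m³ × 9.81 m/s² × 1680 m = 3.362×10^7 Pa = 33.62 MPa
mudstone: 2600 kg/m³ × 9.81 m/s² × 2450 m = 6.249×10^7 Pa = 62.49 MPa
rhyolite: 2540 kg/m³ × 9.81 m/s² × 2270 m = 5.656×10^7 Pa = 56.56 MPa
Total = 33.62 + 62.49 + 56.56 = 152.67 MPa
Pore pressure P_p = λ·σ_v = 0.71 × 152.7 MPa = 108.4 MPa
Effective stress σ' = σ_v − P_p = 152.7 − 108.4 = 44.275 MPa

44.3 MPa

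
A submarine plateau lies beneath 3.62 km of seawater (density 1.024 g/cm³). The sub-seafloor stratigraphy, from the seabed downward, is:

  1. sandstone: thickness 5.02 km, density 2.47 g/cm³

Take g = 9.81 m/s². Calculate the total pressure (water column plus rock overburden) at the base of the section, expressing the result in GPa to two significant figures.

0.16 GPa

seawater: 1024 kg/m³ × 9.81 m/s² × 3620 m = 3.636×10^7 Pa = 0.03636 GPa
sandstone: 2470 kg/m³ × 9.81 m/s² × 5020 m = 1.216×10^8 Pa = 0.1216 GPa
Total = 0.03636 + 0.1216 = 0.15800 GPa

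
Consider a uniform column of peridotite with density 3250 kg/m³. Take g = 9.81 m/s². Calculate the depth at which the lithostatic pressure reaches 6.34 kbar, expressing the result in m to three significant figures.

19900 m

h = P/(ρg) = 6.34 kbar / (3250 kg/m³ × 9.81 m/s²) = 6.340×10^8 Pa / 31882 Pa/m = 19886 m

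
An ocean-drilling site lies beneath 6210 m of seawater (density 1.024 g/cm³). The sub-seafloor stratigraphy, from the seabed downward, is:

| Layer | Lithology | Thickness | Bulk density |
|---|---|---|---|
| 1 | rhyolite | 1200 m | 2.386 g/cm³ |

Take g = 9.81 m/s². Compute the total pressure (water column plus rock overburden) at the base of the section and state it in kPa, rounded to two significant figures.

seawater: 1024 kg/m³ × 9.81 m/s² × 6210 m = 6.238×10^7 Pa = 62382 kPa
rhyolite: 2386 kg/m³ × 9.81 m/s² × 1200 m = 2.809×10^7 Pa = 28088 kPa
Total = 62382 + 28088 = 90470 kPa

90000 kPa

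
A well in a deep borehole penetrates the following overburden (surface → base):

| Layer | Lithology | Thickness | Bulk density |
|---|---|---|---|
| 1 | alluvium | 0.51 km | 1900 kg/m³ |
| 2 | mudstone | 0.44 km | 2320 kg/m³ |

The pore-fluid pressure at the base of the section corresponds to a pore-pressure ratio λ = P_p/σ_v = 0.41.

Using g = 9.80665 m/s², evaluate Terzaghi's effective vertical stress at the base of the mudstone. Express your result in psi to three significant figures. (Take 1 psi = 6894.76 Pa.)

Overburden (lithostatic) stress σ_v:
alluvium: 1900 kg/m³ × 9.80665 m/s² × 510 m = 9.503×10^6 Pa = 9.503 MPa
mudstone: 2320 kg/m³ × 9.80665 m/s² × 440 m = 1.001×10^7 Pa = 10.01 MPa
Total = 9.503 + 10.01 = 19.513 MPa
Pore pressure P_p = λ·σ_v = 0.41 × 19.51 MPa = 8.000 MPa
Effective stress σ' = σ_v − P_p = 19.51 − 8.000 = 11.513 MPa = 1669.8 psi

1670 psi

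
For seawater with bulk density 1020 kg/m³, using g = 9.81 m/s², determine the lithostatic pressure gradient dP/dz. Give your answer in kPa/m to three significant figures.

10.0 kPa/m

dP/dz = ρg = 1020 kg/m³ × 9.81 m/s² = 10006 Pa/m
= 10006 Pa/m × (1 kPa/m / 1000.0 Pa/m) = 10.006 kPa/m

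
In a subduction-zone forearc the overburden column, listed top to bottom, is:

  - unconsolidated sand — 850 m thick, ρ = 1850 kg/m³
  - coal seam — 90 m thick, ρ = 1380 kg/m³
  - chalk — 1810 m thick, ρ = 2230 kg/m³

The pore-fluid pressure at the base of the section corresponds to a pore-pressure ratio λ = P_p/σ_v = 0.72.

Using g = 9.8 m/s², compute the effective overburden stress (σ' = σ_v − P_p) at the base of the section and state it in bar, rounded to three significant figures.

Overburden (lithostatic) stress σ_v:
unconsolidated sand: 1850 kg/m³ × 9.8 m/s² × 850 m = 1.541×10^7 Pa = 15.41 MPa
coal seam: 1380 kg/m³ × 9.8 m/s² × 90 m = 1.217×10^6 Pa = 1.217 MPa
chalk: 2230 kg/m³ × 9.8 m/s² × 1810 m = 3.956×10^7 Pa = 39.56 MPa
Total = 15.41 + 1.217 + 39.56 = 56.183 MPa
Pore pressure P_p = λ·σ_v = 0.72 × 56.18 MPa = 40.45 MPa
Effective stress σ' = σ_v − P_p = 56.18 − 40.45 = 15.731 MPa = 157.31 bar

157 bar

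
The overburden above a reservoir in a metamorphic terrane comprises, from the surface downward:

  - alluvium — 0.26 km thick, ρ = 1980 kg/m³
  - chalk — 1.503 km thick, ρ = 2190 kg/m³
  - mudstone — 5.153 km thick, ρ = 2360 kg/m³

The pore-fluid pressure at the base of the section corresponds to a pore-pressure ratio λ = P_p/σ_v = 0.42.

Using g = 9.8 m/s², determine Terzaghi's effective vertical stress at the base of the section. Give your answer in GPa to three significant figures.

0.0908 GPa

Overburden (lithostatic) stress σ_v:
alluvium: 1980 kg/m³ × 9.8 m/s² × 260 m = 5.045×10^6 Pa = 5.045 MPa
chalk: 2190 kg/m³ × 9.8 m/s² × 1503 m = 3.226×10^7 Pa = 32.26 MPa
mudstone: 2360 kg/m³ × 9.8 m/s² × 5153 m = 1.192×10^8 Pa = 119.2 MPa
Total = 5.045 + 32.26 + 119.2 = 156.48 MPa
Pore pressure P_p = λ·σ_v = 0.42 × 156.5 MPa = 65.72 MPa
Effective stress σ' = σ_v − P_p = 156.5 − 65.72 = 90.759 MPa = 0.090759 GPa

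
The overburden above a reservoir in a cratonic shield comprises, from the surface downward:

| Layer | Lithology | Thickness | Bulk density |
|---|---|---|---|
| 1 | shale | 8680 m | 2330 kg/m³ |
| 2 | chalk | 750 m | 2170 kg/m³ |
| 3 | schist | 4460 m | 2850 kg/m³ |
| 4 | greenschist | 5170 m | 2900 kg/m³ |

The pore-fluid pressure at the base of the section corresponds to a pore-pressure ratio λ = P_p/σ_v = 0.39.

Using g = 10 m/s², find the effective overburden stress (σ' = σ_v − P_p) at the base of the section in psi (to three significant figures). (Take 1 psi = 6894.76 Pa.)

Overburden (lithostatic) stress σ_v:
shale: 2330 kg/m³ × 10 m/s² × 8680 m = 2.022×10^8 Pa = 202.2 MPa
chalk: 2170 kg/m³ × 10 m/s² × 750 m = 1.627×10^7 Pa = 16.27 MPa
schist: 2850 kg/m³ × 10 m/s² × 4460 m = 1.271×10^8 Pa = 127.1 MPa
greenschist: 2900 kg/m³ × 10 m/s² × 5170 m = 1.499×10^8 Pa = 149.9 MPa
Total = 202.2 + 16.27 + 127.1 + 149.9 = 495.56 MPa
Pore pressure P_p = λ·σ_v = 0.39 × 495.6 MPa = 193.3 MPa
Effective stress σ' = σ_v − P_p = 495.6 − 193.3 = 302.29 MPa = 43844 psi

43800 psi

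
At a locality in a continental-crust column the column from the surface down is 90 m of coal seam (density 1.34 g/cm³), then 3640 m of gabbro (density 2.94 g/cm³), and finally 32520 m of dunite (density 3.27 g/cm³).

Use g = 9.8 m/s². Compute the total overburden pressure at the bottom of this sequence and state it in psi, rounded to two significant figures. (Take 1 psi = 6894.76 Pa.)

170000 psi

coal seam: 1340 kg/m³ × 9.8 m/s² × 90 m = 1.182×10^6 Pa = 171.4 psi
gabbro: 2940 kg/m³ × 9.8 m/s² × 3640 m = 1.049×10^8 Pa = 15211 psi
dunite: 3270 kg/m³ × 9.8 m/s² × 32520 m = 1.042×10^9 Pa = 1.511×10^5 psi
Total = 171.4 + 15211 + 1.511×10^5 = 1.6653×10^5 psi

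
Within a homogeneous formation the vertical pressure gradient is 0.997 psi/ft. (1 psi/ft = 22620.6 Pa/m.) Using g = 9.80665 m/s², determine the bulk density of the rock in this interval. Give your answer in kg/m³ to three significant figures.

2300 kg/m³

ρ = (dP/dz)/g = 0.997 psi/ft / 9.80665 m/s² = 22553 Pa/m / 9.80665 m/s² = 2299.7 kg/m³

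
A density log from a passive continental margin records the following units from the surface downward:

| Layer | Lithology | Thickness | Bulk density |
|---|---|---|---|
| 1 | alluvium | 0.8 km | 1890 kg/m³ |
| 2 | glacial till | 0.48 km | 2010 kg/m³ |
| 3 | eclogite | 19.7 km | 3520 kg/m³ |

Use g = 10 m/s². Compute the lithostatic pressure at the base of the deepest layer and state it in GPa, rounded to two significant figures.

alluvium: 1890 kg/m³ × 10 m/s² × 800 m = 1.512×10^7 Pa = 0.01512 GPa
glacial till: 2010 kg/m³ × 10 m/s² × 480 m = 9.648×10^6 Pa = 9.648×10^-3 GPa
eclogite: 3520 kg/m³ × 10 m/s² × 19700 m = 6.934×10^8 Pa = 0.6934 GPa
Total = 0.01512 + 9.648×10^-3 + 0.6934 = 0.71821 GPa

0.72 GPa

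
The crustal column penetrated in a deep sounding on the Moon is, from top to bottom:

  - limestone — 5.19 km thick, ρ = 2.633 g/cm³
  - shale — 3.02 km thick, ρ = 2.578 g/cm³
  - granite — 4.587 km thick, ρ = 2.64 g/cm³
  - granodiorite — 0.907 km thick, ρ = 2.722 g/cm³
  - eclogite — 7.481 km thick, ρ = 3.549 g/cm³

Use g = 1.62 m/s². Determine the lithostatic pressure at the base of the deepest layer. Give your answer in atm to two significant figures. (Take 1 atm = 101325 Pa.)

limestone: 2633 kg/m³ × 1.62 m/s² × 5190 m = 2.214×10^7 Pa = 218.5 atm
shale: 2578 kg/m³ × 1.62 m/s² × 3020 m = 1.261×10^7 Pa = 124.5 atm
granite: 2640 kg/m³ × 1.62 m/s² × 4587 m = 1.962×10^7 Pa = 193.6 atm
granodiorite: 2722 kg/m³ × 1.62 m/s² × 907 m = 4.000×10^6 Pa = 39.47 atm
eclogite: 3549 kg/m³ × 1.62 m/s² × 7481 m = 4.301×10^7 Pa = 424.5 atm
Total = 218.5 + 124.5 + 193.6 + 39.47 + 424.5 = 1000.5 atm

1000 atm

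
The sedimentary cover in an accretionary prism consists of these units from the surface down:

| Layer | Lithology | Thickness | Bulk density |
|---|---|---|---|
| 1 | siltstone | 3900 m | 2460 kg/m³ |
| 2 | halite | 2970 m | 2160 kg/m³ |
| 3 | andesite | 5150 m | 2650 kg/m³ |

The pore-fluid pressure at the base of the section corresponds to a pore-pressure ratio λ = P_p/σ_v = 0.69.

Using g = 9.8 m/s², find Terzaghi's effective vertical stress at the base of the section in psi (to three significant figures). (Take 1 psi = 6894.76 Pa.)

Overburden (lithostatic) stress σ_v:
siltstone: 2460 kg/m³ × 9.8 m/s² × 3900 m = 9.402×10^7 Pa = 94.02 MPa
halite: 2160 kg/m³ × 9.8 m/s² × 2970 m = 6.287×10^7 Pa = 62.87 MPa
andesite: 2650 kg/m³ × 9.8 m/s² × 5150 m = 1.337×10^8 Pa = 133.7 MPa
Total = 94.02 + 62.87 + 133.7 = 290.64 MPa
Pore pressure P_p = λ·σ_v = 0.69 × 290.6 MPa = 200.5 MPa
Effective stress σ' = σ_v − P_p = 290.6 − 200.5 = 90.097 MPa = 13067 psi

13100 psi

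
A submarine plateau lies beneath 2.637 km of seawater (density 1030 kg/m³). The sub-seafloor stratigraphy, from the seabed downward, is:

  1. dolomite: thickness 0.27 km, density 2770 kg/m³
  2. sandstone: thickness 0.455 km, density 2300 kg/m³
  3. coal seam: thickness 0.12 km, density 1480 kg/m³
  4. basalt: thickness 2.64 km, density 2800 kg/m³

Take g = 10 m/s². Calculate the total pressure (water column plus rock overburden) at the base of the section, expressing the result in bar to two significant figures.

1200 bar

seawater: 1030 kg/m³ × 10 m/s² × 2637 m = 2.716×10^7 Pa = 271.6 bar
dolomite: 2770 kg/m³ × 10 m/s² × 270 m = 7.479×10^6 Pa = 74.79 bar
sandstone: 2300 kg/m³ × 10 m/s² × 455 m = 1.046×10^7 Pa = 104.7 bar
coal seam: 1480 kg/m³ × 10 m/s² × 120 m = 1.776×10^6 Pa = 17.76 bar
basalt: 2800 kg/m³ × 10 m/s² × 2640 m = 7.392×10^7 Pa = 739.2 bar
Total = 271.6 + 74.79 + 104.7 + 17.76 + 739.2 = 1208.0 bar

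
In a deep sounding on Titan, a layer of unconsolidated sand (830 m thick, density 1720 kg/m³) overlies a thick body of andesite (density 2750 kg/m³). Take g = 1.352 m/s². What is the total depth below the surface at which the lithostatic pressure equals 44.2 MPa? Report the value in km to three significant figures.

Pressure at base of upper layers: 1720×1.352×830 = 1.930×10^6 Pa = 1.930 MPa
Remaining pressure to be supplied by andesite: 4.420×10^7 − 1.930×10^6 = 4.227×10^7 Pa
Additional depth in andesite = 4.227×10^7 Pa / (2750 kg/m³ × 1.352 m/s²) = 11369 m
Total depth = 830 m + 11369 m = 12199 m
= 12.199 km

12.2 km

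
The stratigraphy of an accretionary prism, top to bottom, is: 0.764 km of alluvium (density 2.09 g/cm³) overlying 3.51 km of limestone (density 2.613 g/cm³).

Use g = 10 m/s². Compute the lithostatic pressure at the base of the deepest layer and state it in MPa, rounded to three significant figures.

108 MPa

alluvium: 2090 kg/m³ × 10 m/s² × 764 m = 1.597×10^7 Pa = 15.97 MPa
limestone: 2613 kg/m³ × 10 m/s² × 3510 m = 9.172×10^7 Pa = 91.72 MPa
Total = 15.97 + 91.72 = 107.68 MPa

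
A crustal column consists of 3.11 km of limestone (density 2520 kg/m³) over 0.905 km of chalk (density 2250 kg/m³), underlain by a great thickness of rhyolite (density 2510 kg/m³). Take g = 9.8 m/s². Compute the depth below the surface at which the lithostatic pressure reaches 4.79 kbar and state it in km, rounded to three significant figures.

19.6 km

Pressure at base of upper layers: 2520×9.8×3110 + 2250×9.8×905 = 9.676×10^7 Pa = 0.9676 kbar
Remaining pressure to be supplied by rhyolite: 4.790×10^8 − 9.676×10^7 = 3.822×10^8 Pa
Additional depth in rhyolite = 3.822×10^8 Pa / (2510 kg/m³ × 9.8 m/s²) = 15539 m
Total depth = 4015 m + 15539 m = 19554 m
= 19.554 km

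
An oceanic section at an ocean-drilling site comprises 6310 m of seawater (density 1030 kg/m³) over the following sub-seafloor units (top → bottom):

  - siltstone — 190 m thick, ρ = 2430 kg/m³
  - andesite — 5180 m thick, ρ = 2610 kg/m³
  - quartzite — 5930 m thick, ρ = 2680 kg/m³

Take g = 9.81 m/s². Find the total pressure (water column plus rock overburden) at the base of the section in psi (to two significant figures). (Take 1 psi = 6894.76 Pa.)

seawater: 1030 kg/m³ × 9.81 m/s² × 6310 m = 6.376×10^7 Pa = 9247 psi
siltstone: 2430 kg/m³ × 9.81 m/s² × 190 m = 4.529×10^6 Pa = 656.9 psi
andesite: 2610 kg/m³ × 9.81 m/s² × 5180 m = 1.326×10^8 Pa = 19236 psi
quartzite: 2680 kg/m³ × 9.81 m/s² × 5930 m = 1.559×10^8 Pa = 22612 psi
Total = 9247 + 656.9 + 19236 + 22612 = 51753 psi

52000 psi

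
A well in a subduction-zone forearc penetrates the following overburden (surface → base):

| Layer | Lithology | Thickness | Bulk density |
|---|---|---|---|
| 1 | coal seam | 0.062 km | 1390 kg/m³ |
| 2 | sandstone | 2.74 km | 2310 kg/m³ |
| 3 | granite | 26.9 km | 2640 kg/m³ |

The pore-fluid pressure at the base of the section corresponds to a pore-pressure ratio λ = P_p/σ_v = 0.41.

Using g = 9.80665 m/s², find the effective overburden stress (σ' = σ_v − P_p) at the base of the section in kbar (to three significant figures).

Overburden (lithostatic) stress σ_v:
coal seam: 1390 kg/m³ × 9.80665 m/s² × 62 m = 8.451×10^5 Pa = 0.8451 MPa
sandstone: 2310 kg/m³ × 9.80665 m/s² × 2740 m = 6.207×10^7 Pa = 62.07 MPa
granite: 2640 kg/m³ × 9.80665 m/s² × 26900 m = 6.964×10^8 Pa = 696.4 MPa
Total = 0.8451 + 62.07 + 696.4 = 759.34 MPa
Pore pressure P_p = λ·σ_v = 0.41 × 759.3 MPa = 311.3 MPa
Effective stress σ' = σ_v − P_p = 759.3 − 311.3 = 448.01 MPa = 4.4801 kbar

4.48 kbar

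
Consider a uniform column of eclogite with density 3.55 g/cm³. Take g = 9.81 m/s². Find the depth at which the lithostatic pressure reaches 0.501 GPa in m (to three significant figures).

h = P/(ρg) = 0.501 GPa / (3550 kg/m³ × 9.81 m/s²) = 5.010×10^8 Pa / 34826 Pa/m = 14386 m

14400 m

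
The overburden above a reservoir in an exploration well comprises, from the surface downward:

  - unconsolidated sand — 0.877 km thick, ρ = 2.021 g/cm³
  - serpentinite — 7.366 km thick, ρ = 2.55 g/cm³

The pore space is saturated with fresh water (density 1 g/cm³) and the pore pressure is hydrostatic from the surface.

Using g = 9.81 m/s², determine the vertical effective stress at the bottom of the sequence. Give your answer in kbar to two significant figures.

1.2 kbar

Overburden (lithostatic) stress σ_v:
unconsolidated sand: 2021 kg/m³ × 9.81 m/s² × 877 m = 1.739×10^7 Pa = 17.39 MPa
serpentinite: 2550 kg/m³ × 9.81 m/s² × 7366 m = 1.843×10^8 Pa = 184.3 MPa
Total = 17.39 + 184.3 = 201.65 MPa
Pore pressure P_p = 1000 kg/m³ × 9.81 m/s² × 8243 m = 8.086×10^7 Pa = 80.86 MPa
Effective stress σ' = σ_v − P_p = 201.7 − 80.86 = 120.79 MPa = 1.2079 kbar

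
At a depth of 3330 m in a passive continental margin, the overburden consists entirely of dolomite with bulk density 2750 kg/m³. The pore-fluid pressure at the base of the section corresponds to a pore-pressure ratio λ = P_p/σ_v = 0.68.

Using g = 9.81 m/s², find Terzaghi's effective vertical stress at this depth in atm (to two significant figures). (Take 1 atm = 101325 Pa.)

280 atm

Overburden (lithostatic) stress σ_v:
dolomite: 2750 kg/m³ × 9.81 m/s² × 3330 m = 8.984×10^7 Pa = 89.84 MPa
Pore pressure P_p = λ·σ_v = 0.68 × 89.84 MPa = 61.09 MPa
Effective stress σ' = σ_v − P_p = 89.84 − 61.09 = 28.747 MPa = 283.71 atm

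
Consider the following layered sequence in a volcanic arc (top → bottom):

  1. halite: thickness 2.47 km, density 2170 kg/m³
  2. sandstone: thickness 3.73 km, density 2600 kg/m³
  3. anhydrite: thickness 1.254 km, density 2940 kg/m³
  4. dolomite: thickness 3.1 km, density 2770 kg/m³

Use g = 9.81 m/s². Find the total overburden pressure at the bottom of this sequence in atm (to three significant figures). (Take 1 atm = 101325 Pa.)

2650 atm

halite: 2170 kg/m³ × 9.81 m/s² × 2470 m = 5.258×10^7 Pa = 518.9 atm
sandstone: 2600 kg/m³ × 9.81 m/s² × 3730 m = 9.514×10^7 Pa = 938.9 atm
anhydrite: 2940 kg/m³ × 9.81 m/s² × 1254 m = 3.617×10^7 Pa = 356.9 atm
dolomite: 2770 kg/m³ × 9.81 m/s² × 3100 m = 8.424×10^7 Pa = 831.4 atm
Total = 518.9 + 938.9 + 356.9 + 831.4 = 2646.2 atm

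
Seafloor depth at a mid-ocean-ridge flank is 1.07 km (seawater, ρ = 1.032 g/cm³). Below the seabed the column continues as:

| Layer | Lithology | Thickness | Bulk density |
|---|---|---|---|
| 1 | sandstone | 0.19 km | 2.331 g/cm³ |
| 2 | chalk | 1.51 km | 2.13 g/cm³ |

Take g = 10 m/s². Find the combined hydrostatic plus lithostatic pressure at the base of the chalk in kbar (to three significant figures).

seawater: 1032 kg/m³ × 10 m/s² × 1070 m = 1.104×10^7 Pa = 0.1104 kbar
sandstone: 2331 kg/m³ × 10 m/s² × 190 m = 4.429×10^6 Pa = 0.04429 kbar
chalk: 2130 kg/m³ × 10 m/s² × 1510 m = 3.216×10^7 Pa = 0.3216 kbar
Total = 0.1104 + 0.04429 + 0.3216 = 0.47634 kbar

0.476 kbar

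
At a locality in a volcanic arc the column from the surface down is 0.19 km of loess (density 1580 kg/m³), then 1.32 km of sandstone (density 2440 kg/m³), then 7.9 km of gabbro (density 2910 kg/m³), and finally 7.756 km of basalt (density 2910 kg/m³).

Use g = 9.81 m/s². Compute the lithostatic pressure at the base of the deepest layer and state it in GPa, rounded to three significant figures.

loess: 1580 kg/m³ × 9.81 m/s² × 190 m = 2.945×10^6 Pa = 2.945×10^-3 GPa
sandstone: 2440 kg/m³ × 9.81 m/s² × 1320 m = 3.160×10^7 Pa = 0.03160 GPa
gabbro: 2910 kg/m³ × 9.81 m/s² × 7900 m = 2.255×10^8 Pa = 0.2255 GPa
basalt: 2910 kg/m³ × 9.81 m/s² × 7756 m = 2.214×10^8 Pa = 0.2214 GPa
Total = 2.945×10^-3 + 0.03160 + 0.2255 + 0.2214 = 0.48147 GPa

0.481 GPa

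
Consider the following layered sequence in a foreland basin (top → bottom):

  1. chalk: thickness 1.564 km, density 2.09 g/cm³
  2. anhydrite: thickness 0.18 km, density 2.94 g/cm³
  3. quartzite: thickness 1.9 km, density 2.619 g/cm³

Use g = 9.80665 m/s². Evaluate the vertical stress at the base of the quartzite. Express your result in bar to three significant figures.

860 bar

chalk: 2090 kg/m³ × 9.80665 m/s² × 1564 m = 3.206×10^7 Pa = 320.6 bar
anhydrite: 2940 kg/m³ × 9.80665 m/s² × 180 m = 5.190×10^6 Pa = 51.90 bar
quartzite: 2619 kg/m³ × 9.80665 m/s² × 1900 m = 4.880×10^7 Pa = 488.0 bar
Total = 320.6 + 51.90 + 488.0 = 860.44 bar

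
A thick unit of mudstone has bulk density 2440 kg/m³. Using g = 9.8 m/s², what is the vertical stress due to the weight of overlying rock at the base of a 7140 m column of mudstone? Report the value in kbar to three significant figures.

mudstone: 2440 kg/m³ × 9.8 m/s² × 7140 m = 1.707×10^8 Pa = 1.707 kbar

1.71 kbar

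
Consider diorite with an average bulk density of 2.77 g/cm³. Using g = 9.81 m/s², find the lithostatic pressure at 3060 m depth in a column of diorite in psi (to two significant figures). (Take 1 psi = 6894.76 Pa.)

diorite: 2770 kg/m³ × 9.81 m/s² × 3060 m = 8.315×10^7 Pa = 12060 psi

12000 psi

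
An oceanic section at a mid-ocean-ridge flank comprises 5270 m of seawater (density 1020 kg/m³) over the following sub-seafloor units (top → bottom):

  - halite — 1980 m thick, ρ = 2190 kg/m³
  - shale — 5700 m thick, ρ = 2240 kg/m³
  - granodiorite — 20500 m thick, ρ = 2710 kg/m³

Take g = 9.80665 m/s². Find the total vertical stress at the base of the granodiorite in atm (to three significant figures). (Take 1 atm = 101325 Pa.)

7550 atm

seawater: 1020 kg/m³ × 9.80665 m/s² × 5270 m = 5.271×10^7 Pa = 520.3 atm
halite: 2190 kg/m³ × 9.80665 m/s² × 1980 m = 4.252×10^7 Pa = 419.7 atm
shale: 2240 kg/m³ × 9.80665 m/s² × 5700 m = 1.252×10^8 Pa = 1236 atm
granodiorite: 2710 kg/m³ × 9.80665 m/s² × 20500 m = 5.448×10^8 Pa = 5377 atm
Total = 520.3 + 419.7 + 1236 + 5377 = 7552.5 atm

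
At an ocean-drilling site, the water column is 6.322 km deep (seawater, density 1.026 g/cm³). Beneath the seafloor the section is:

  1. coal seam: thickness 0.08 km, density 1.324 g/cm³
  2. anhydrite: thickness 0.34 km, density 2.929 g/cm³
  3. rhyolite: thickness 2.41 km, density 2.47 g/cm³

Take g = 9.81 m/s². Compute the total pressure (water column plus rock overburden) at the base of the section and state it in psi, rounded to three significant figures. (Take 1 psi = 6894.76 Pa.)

seawater: 1026 kg/m³ × 9.81 m/s² × 6322 m = 6.363×10^7 Pa = 9229 psi
coal seam: 1324 kg/m³ × 9.81 m/s² × 80 m = 1.039×10^6 Pa = 150.7 psi
anhydrite: 2929 kg/m³ × 9.81 m/s² × 340 m = 9.769×10^6 Pa = 1417 psi
rhyolite: 2470 kg/m³ × 9.81 m/s² × 2410 m = 5.840×10^7 Pa = 8470 psi
Total = 9229 + 150.7 + 1417 + 8470 = 19266 psi

19300 psi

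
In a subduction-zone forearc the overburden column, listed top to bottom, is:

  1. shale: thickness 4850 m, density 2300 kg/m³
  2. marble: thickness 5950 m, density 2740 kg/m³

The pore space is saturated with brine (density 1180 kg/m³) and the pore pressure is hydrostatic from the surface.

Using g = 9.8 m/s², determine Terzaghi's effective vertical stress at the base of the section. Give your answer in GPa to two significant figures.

0.14 GPa

Overburden (lithostatic) stress σ_v:
shale: 2300 kg/m³ × 9.8 m/s² × 4850 m = 1.093×10^8 Pa = 109.3 MPa
marble: 2740 kg/m³ × 9.8 m/s² × 5950 m = 1.598×10^8 Pa = 159.8 MPa
Total = 109.3 + 159.8 = 269.09 MPa
Pore pressure P_p = 1180 kg/m³ × 9.8 m/s² × 10800 m = 1.249×10^8 Pa = 124.9 MPa
Effective stress σ' = σ_v − P_p = 269.1 − 124.9 = 144.20 MPa = 0.14420 GPa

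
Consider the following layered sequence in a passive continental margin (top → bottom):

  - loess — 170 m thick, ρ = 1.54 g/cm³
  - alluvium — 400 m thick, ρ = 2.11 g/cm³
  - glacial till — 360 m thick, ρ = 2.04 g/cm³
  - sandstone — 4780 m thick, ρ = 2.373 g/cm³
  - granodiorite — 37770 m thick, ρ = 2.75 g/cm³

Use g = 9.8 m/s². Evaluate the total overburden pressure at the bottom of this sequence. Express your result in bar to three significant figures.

loess: 1540 kg/m³ × 9.8 m/s² × 170 m = 2.566×10^6 Pa = 25.66 bar
alluvium: 2110 kg/m³ × 9.8 m/s² × 400 m = 8.271×10^6 Pa = 82.71 bar
glacial till: 2040 kg/m³ × 9.8 m/s² × 360 m = 7.197×10^6 Pa = 71.97 bar
sandstone: 2373 kg/m³ × 9.8 m/s² × 4780 m = 1.112×10^8 Pa = 1112 bar
granodiorite: 2750 kg/m³ × 9.8 m/s² × 37770 m = 1.018×10^9 Pa = 10179 bar
Total = 25.66 + 82.71 + 71.97 + 1112 + 10179 = 11471 bar

11500 bar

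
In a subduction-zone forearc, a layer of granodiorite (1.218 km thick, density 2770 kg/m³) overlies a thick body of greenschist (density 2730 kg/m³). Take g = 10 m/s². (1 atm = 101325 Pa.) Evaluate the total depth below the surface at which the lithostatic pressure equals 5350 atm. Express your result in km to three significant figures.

19.8 km

Pressure at base of upper layers: 2770×10×1218 = 3.374×10^7 Pa = 333.0 atm
Remaining pressure to be supplied by greenschist: 5.421×10^8 − 3.374×10^7 = 5.084×10^8 Pa
Additional depth in greenschist = 5.084×10^8 Pa / (2730 kg/m³ × 10 m/s²) = 18621 m
Total depth = 1218 m + 18621 m = 19839 m
= 19.839 km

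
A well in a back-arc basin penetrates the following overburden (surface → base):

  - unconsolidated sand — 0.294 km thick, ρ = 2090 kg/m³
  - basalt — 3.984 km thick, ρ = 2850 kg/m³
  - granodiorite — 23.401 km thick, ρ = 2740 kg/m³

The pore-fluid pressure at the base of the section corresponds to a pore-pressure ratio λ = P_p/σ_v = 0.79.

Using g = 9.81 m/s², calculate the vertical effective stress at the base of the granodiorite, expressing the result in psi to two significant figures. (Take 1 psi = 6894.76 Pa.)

Overburden (lithostatic) stress σ_v:
unconsolidated sand: 2090 kg/m³ × 9.81 m/s² × 294 m = 6.028×10^6 Pa = 6.028 MPa
basalt: 2850 kg/m³ × 9.81 m/s² × 3984 m = 1.114×10^8 Pa = 111.4 MPa
granodiorite: 2740 kg/m³ × 9.81 m/s² × 23401 m = 6.290×10^8 Pa = 629.0 MPa
Total = 6.028 + 111.4 + 629.0 = 746.42 MPa
Pore pressure P_p = λ·σ_v = 0.79 × 746.4 MPa = 589.7 MPa
Effective stress σ' = σ_v − P_p = 746.4 − 589.7 = 156.75 MPa = 22734 psi

23000 psi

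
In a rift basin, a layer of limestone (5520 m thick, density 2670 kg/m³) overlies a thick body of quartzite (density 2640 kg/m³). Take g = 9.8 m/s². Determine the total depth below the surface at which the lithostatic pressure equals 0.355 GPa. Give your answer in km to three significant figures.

13.7 km

Pressure at base of upper layers: 2670×9.8×5520 = 1.444×10^8 Pa = 0.1444 GPa
Remaining pressure to be supplied by quartzite: 3.550×10^8 − 1.444×10^8 = 2.106×10^8 Pa
Additional depth in quartzite = 2.106×10^8 Pa / (2640 kg/m³ × 9.8 m/s²) = 8138.7 m
Total depth = 5520 m + 8138.7 m = 13659 m
= 13.659 km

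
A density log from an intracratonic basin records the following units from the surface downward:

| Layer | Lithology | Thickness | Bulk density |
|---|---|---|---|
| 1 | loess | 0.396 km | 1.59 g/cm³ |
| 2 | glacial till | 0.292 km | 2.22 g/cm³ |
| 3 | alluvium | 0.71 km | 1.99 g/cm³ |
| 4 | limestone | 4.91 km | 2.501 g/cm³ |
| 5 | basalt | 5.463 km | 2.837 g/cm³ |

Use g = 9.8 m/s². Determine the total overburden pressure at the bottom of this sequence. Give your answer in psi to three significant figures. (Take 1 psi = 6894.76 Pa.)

43300 psi

loess: 1590 kg/m³ × 9.8 m/s² × 396 m = 6.170×10^6 Pa = 895.0 psi
glacial till: 2220 kg/m³ × 9.8 m/s² × 292 m = 6.353×10^6 Pa = 921.4 psi
alluvium: 1990 kg/m³ × 9.8 m/s² × 710 m = 1.385×10^7 Pa = 2008 psi
limestone: 2501 kg/m³ × 9.8 m/s² × 4910 m = 1.203×10^8 Pa = 17454 psi
basalt: 2837 kg/m³ × 9.8 m/s² × 5463 m = 1.519×10^8 Pa = 22029 psi
Total = 895.0 + 921.4 + 2008 + 17454 + 22029 = 43308 psi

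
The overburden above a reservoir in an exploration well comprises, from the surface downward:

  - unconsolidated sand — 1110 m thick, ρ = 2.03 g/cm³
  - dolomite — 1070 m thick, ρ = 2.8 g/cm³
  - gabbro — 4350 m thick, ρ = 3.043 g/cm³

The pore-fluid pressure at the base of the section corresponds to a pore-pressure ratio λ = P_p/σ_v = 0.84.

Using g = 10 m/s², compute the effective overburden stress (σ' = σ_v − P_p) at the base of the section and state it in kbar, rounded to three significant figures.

0.296 kbar

Overburden (lithostatic) stress σ_v:
unconsolidated sand: 2030 kg/m³ × 10 m/s² × 1110 m = 2.253×10^7 Pa = 22.53 MPa
dolomite: 2800 kg/m³ × 10 m/s² × 1070 m = 2.996×10^7 Pa = 29.96 MPa
gabbro: 3043 kg/m³ × 10 m/s² × 4350 m = 1.324×10^8 Pa = 132.4 MPa
Total = 22.53 + 29.96 + 132.4 = 184.86 MPa
Pore pressure P_p = λ·σ_v = 0.84 × 184.9 MPa = 155.3 MPa
Effective stress σ' = σ_v − P_p = 184.9 − 155.3 = 29.578 MPa = 0.29578 kbar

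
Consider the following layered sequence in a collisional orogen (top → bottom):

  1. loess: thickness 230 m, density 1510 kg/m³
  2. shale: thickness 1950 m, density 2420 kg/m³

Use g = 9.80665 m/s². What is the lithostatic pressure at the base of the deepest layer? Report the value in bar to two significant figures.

500 bar

loess: 1510 kg/m³ × 9.80665 m/s² × 230 m = 3.406×10^6 Pa = 34.06 bar
shale: 2420 kg/m³ × 9.80665 m/s² × 1950 m = 4.628×10^7 Pa = 462.8 bar
Total = 34.06 + 462.8 = 496.83 bar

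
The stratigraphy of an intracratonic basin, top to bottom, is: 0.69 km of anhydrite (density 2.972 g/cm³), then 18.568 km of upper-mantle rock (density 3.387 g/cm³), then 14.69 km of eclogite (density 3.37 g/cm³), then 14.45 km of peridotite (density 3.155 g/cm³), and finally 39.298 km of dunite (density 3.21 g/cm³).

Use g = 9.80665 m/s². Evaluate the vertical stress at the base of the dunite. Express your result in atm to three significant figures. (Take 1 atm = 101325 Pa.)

27700 atm

anhydrite: 2972 kg/m³ × 9.80665 m/s² × 690 m = 2.011×10^7 Pa = 198.5 atm
upper-mantle rock: 3387 kg/m³ × 9.80665 m/s² × 18568 m = 6.167×10^8 Pa = 6087 atm
eclogite: 3370 kg/m³ × 9.80665 m/s² × 14690 m = 4.855×10^8 Pa = 4791 atm
peridotite: 3155 kg/m³ × 9.80665 m/s² × 14450 m = 4.471×10^8 Pa = 4412 atm
dunite: 3210 kg/m³ × 9.80665 m/s² × 39298 m = 1.237×10^9 Pa = 12209 atm
Total = 198.5 + 6087 + 4791 + 4412 + 12209 = 27698 atm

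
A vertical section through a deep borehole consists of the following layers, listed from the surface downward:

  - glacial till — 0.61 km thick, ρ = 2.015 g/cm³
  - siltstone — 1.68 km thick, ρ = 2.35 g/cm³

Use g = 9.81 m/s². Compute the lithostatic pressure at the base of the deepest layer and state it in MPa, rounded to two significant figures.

glacial till: 2015 kg/m³ × 9.81 m/s² × 610 m = 1.206×10^7 Pa = 12.06 MPa
siltstone: 2350 kg/m³ × 9.81 m/s² × 1680 m = 3.873×10^7 Pa = 38.73 MPa
Total = 12.06 + 38.73 = 50.788 MPa

51 MPa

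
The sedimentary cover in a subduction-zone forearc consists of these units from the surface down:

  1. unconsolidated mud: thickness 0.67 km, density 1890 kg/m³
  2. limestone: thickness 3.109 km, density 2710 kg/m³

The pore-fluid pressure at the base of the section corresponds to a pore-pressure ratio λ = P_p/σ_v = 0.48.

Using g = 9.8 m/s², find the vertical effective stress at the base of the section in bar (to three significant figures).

494 bar

Overburden (lithostatic) stress σ_v:
unconsolidated mud: 1890 kg/m³ × 9.8 m/s² × 670 m = 1.241×10^7 Pa = 12.41 MPa
limestone: 2710 kg/m³ × 9.8 m/s² × 3109 m = 8.257×10^7 Pa = 82.57 MPa
Total = 12.41 + 82.57 = 94.979 MPa
Pore pressure P_p = λ·σ_v = 0.48 × 94.98 MPa = 45.59 MPa
Effective stress σ' = σ_v − P_p = 94.98 − 45.59 = 49.389 MPa = 493.89 bar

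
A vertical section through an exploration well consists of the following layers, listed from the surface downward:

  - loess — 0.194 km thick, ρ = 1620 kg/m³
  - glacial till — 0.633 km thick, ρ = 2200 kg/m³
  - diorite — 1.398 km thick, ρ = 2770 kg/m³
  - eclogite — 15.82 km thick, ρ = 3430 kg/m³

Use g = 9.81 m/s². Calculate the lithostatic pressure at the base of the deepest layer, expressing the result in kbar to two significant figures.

loess: 1620 kg/m³ × 9.81 m/s² × 194 m = 3.083×10^6 Pa = 0.03083 kbar
glacial till: 2200 kg/m³ × 9.81 m/s² × 633 m = 1.366×10^7 Pa = 0.1366 kbar
diorite: 2770 kg/m³ × 9.81 m/s² × 1398 m = 3.799×10^7 Pa = 0.3799 kbar
eclogite: 3430 kg/m³ × 9.81 m/s² × 15820 m = 5.323×10^8 Pa = 5.323 kbar
Total = 0.03083 + 0.1366 + 0.3799 + 5.323 = 5.8705 kbar

5.9 kbar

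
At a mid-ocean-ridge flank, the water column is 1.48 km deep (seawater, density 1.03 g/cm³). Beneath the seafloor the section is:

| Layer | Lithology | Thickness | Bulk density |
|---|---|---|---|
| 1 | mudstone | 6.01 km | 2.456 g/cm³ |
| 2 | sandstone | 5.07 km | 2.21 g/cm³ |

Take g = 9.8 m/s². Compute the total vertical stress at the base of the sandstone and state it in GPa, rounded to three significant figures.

0.269 GPa

seawater: 1030 kg/m³ × 9.8 m/s² × 1480 m = 1.494×10^7 Pa = 0.01494 GPa
mudstone: 2456 kg/m³ × 9.8 m/s² × 6010 m = 1.447×10^8 Pa = 0.1447 GPa
sandstone: 2210 kg/m³ × 9.8 m/s² × 5070 m = 1.098×10^8 Pa = 0.1098 GPa
Total = 0.01494 + 0.1447 + 0.1098 = 0.26940 GPa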